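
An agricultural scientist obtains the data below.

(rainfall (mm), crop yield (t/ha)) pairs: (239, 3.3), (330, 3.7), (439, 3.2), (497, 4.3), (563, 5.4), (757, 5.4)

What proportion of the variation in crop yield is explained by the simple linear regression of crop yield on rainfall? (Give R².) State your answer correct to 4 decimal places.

n = 6, Σx = 2825, Σy = 25.3, Σxy = 12679.6, Σx² = 1495769, Σy² = 111.63
Sxx = Σx² − (Σx)²/n = 1495769 − 1330104.166667 = 165664.833333
Sxy = Σxy − (Σx)(Σy)/n = 12679.6 − 11912.083333 = 767.516667
Syy = Σy² − (Σy)²/n = 111.63 − 106.681667 = 4.948333
R² = Sxy²/(Sxx·Syy) = (767.516667)²/(165664.833333·4.948333) = 0.718599

0.7186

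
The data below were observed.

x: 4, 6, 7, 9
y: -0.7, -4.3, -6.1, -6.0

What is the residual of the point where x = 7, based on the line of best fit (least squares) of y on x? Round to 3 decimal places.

-1.281

n = 4, Σx = 26, Σy = -17.1, Σxy = -125.3, Σx² = 182
Sxx = Σx² − (Σx)²/n = 182 − 169 = 13
Sxy = Σxy − (Σx)(Σy)/n = -125.3 − (-111.15) = -14.15
b = Sxy/Sxx = -14.15/13 = -1.088462
a = ȳ − b·x̄ = -4.275 − (-1.088462)·6.5 = 2.8
ŷ(7) = 2.8 + (-1.088462)·7 = -4.819231
residual = y − ŷ = -6.1 − (-4.819231) = -1.280769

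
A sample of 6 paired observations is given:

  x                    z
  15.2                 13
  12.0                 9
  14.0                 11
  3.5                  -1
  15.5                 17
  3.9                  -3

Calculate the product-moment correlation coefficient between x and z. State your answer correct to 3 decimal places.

n = 6, Σx = 64.1, Σy = 46, Σxy = 707.9, Σx² = 838.75, Σy² = 670
Sxx = Σx² − (Σx)²/n = 838.75 − 684.801667 = 153.948333
Sxy = Σxy − (Σx)(Σy)/n = 707.9 − 491.433333 = 216.466667
Syy = Σy² − (Σy)²/n = 670 − 352.666667 = 317.333333
r = Sxy/√(Sxx·Syy) = 216.466667/√(48852.937778) = 216.466667/221.027007 = 0.979367

0.979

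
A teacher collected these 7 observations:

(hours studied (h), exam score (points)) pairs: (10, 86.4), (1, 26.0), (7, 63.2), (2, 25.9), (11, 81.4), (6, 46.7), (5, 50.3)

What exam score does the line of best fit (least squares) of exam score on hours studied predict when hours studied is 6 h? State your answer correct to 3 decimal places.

n = 7, Σx = 42, Σy = 379.9, Σxy = 2811.3, Σx² = 336
Sxx = Σx² − (Σx)²/n = 336 − 252 = 84
Sxy = Σxy − (Σx)(Σy)/n = 2811.3 − 2279.4 = 531.9
b = Sxy/Sxx = 531.9/84 = 6.332143
a = ȳ − b·x̄ = 54.271429 − 6.332143·6 = 16.278571
ŷ(6) = a + b·6 = 16.278571 + 6.332143·6 = 54.271429

54.271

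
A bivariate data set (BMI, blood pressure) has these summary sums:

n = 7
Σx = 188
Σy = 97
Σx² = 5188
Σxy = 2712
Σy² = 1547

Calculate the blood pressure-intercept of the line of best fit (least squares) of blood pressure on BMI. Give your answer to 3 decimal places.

Sxx = Σx² − (Σx)²/n = 5188 − 5049.142857 = 138.857143
Sxy = Σxy − (Σx)(Σy)/n = 2712 − 2605.142857 = 106.857143
b = Sxy/Sxx = 106.857143/138.857143 = 0.769547
a = ȳ − b·x̄ = 13.857143 − 0.769547·26.857143 = -6.810700

-6.811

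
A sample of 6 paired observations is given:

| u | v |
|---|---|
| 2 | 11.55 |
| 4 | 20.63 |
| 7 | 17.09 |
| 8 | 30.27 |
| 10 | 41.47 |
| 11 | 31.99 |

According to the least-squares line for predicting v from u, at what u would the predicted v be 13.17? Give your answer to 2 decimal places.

n = 6, Σx = 42, Σy = 153, Σxy = 1234, Σx² = 354
Sxx = Σx² − (Σx)²/n = 354 − 294 = 60
Sxy = Σxy − (Σx)(Σy)/n = 1234 − 1071 = 163
b = Sxy/Sxx = 163/60 = 2.716667
a = ȳ − b·x̄ = 25.5 − 2.716667·7 = 6.483333
Set a + b·x = 13.17: x = (13.17 − 6.483333) / 2.716667 = 2.461350

2.46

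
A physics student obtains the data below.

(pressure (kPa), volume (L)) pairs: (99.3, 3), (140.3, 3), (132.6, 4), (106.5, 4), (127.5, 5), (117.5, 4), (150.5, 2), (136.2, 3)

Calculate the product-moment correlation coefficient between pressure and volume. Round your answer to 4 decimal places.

n = 8, Σx = 1010.4, Σy = 28, Σxy = 3492.3, Σx² = 129732.78, Σy² = 104
Sxx = Σx² − (Σx)²/n = 129732.78 − 127613.52 = 2119.26
Sxy = Σxy − (Σx)(Σy)/n = 3492.3 − 3536.4 = -44.1
Syy = Σy² − (Σy)²/n = 104 − 98 = 6
r = Sxy/√(Sxx·Syy) = -44.1/√(12715.56) = -44.1/112.763292 = -0.391085

-0.3911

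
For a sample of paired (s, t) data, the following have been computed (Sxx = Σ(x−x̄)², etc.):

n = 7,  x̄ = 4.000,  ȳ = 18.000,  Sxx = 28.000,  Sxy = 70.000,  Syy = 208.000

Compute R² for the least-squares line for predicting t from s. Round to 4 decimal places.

0.8413

R² = Sxy²/(Sxx·Syy) = (70)²/(28·208) = 0.841346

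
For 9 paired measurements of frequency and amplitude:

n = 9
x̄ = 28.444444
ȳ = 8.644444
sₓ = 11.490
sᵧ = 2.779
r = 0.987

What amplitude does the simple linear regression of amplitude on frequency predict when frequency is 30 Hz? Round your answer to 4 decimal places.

9.0158

b = r · sᵧ/sₓ = 0.987 · 2.779/11.49 = 0.238718
a = ȳ − b·x̄ = 8.644444 − 0.238718·28.444444 = 1.854235
ŷ(30) = a + b·30 = 1.854235 + 0.238718·30 = 9.015784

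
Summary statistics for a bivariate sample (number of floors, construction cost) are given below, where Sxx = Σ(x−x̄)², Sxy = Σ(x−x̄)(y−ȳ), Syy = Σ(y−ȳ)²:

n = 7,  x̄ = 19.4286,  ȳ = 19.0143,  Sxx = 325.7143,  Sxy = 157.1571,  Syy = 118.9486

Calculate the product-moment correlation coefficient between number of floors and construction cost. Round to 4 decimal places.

0.7984

r = Sxy/√(Sxx·Syy) = 157.1571/√(38743.259985) = 157.1571/196.833076 = 0.798428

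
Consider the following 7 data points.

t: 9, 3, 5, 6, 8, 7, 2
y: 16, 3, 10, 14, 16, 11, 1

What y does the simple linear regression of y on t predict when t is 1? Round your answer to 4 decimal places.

n = 7, Σx = 40, Σy = 71, Σxy = 494, Σx² = 268
Sxx = Σx² − (Σx)²/n = 268 − 228.571429 = 39.428571
Sxy = Σxy − (Σx)(Σy)/n = 494 − 405.714286 = 88.285714
b = Sxy/Sxx = 88.285714/39.428571 = 2.239130
a = ȳ − b·x̄ = 10.142857 − 2.239130·5.714286 = -2.652174
ŷ(1) = a + b·1 = -2.652174 + 2.239130·1 = -0.413043

-0.4130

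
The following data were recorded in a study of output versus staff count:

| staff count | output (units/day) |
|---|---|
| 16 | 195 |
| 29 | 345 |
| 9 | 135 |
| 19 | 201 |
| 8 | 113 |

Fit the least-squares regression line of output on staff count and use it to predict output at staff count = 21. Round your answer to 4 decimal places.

247.9986

n = 5, Σx = 81, Σy = 989, Σxy = 19063, Σx² = 1603
Sxx = Σx² − (Σx)²/n = 1603 − 1312.2 = 290.8
Sxy = Σxy − (Σx)(Σy)/n = 19063 − 16021.8 = 3041.2
b = Sxy/Sxx = 3041.2/290.8 = 10.458047
a = ȳ − b·x̄ = 197.8 − 10.458047·16.2 = 28.379642
ŷ(21) = a + b·21 = 28.379642 + 10.458047·21 = 247.998624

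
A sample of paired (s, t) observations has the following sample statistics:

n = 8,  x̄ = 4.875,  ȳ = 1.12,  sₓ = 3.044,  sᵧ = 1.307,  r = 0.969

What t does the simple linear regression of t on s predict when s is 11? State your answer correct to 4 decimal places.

b = r · sᵧ/sₓ = 0.969 · 1.307/3.044 = 0.416059
a = ȳ − b·x̄ = 1.12 − 0.416059·4.875 = -0.908287
ŷ(11) = a + b·11 = -0.908287 + 0.416059·11 = 3.668360

3.6684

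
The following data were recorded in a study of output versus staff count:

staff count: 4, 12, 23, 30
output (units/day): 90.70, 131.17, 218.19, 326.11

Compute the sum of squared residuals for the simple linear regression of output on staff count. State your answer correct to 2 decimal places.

1522.76

n = 4, Σx = 69, Σy = 766.17, Σxy = 16738.51, Σx² = 1589, Σy² = 179386.6671
Sxx = Σx² − (Σx)²/n = 1589 − 1190.25 = 398.75
Sxy = Σxy − (Σx)(Σy)/n = 16738.51 − 13216.4325 = 3522.0775
Syy = Σy² − (Σy)²/n = 179386.6671 − 146754.117225 = 32632.549875
b = Sxy/Sxx = 3522.0775/398.75 = 8.832796
SSE = Syy − b·Sxy = 32632.549875 − 8.832796·3522.0775 = 1522.756982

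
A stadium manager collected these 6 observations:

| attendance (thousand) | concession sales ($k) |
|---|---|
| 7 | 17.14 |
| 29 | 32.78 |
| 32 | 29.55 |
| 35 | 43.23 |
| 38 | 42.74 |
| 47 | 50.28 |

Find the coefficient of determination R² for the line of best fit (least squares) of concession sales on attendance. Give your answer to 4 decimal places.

0.8971

n = 6, Σx = 188, Σy = 215.72, Σxy = 7516.53, Σx² = 6792, Σy² = 8465.1294
Sxx = Σx² − (Σx)²/n = 6792 − 5890.666667 = 901.333333
Sxy = Σxy − (Σx)(Σy)/n = 7516.53 − 6759.226667 = 757.303333
Syy = Σy² − (Σy)²/n = 8465.1294 − 7755.853067 = 709.276333
R² = Sxy²/(Sxx·Syy) = (757.303333)²/(901.333333·709.276333) = 0.897096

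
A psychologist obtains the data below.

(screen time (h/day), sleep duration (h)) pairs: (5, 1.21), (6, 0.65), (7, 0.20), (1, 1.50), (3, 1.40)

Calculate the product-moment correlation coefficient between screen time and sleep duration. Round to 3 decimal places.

n = 5, Σx = 22, Σy = 4.96, Σxy = 17.05, Σx² = 120, Σy² = 6.1366
Sxx = Σx² − (Σx)²/n = 120 − 96.8 = 23.2
Sxy = Σxy − (Σx)(Σy)/n = 17.05 − 21.824 = -4.774
Syy = Σy² − (Σy)²/n = 6.1366 − 4.92032 = 1.21628
r = Sxy/√(Sxx·Syy) = -4.774/√(28.217696) = -4.774/5.312033 = -0.898714

-0.899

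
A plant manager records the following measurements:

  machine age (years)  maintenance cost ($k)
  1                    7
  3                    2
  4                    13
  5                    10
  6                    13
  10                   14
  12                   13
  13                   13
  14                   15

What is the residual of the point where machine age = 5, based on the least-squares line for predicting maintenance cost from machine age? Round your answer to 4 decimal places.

0.4659

n = 9, Σx = 68, Σy = 100, Σxy = 868, Σx² = 696
Sxx = Σx² − (Σx)²/n = 696 − 513.777778 = 182.222222
Sxy = Σxy − (Σx)(Σy)/n = 868 − 755.555556 = 112.444444
b = Sxy/Sxx = 112.444444/182.222222 = 0.617073
a = ȳ − b·x̄ = 11.111111 − 0.617073·7.555556 = 6.448780
ŷ(5) = 6.448780 + 0.617073·5 = 9.534146
residual = y − ŷ = 10 − 9.534146 = 0.465854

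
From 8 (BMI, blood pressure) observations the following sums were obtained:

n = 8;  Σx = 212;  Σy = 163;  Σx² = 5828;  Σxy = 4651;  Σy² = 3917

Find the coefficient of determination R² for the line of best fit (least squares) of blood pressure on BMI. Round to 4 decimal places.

0.8782

Sxx = Σx² − (Σx)²/n = 5828 − 5618 = 210
Sxy = Σxy − (Σx)(Σy)/n = 4651 − 4319.5 = 331.5
Syy = Σy² − (Σy)²/n = 3917 − 3321.125 = 595.875
R² = Sxy²/(Sxx·Syy) = (331.5)²/(210·595.875) = 0.878198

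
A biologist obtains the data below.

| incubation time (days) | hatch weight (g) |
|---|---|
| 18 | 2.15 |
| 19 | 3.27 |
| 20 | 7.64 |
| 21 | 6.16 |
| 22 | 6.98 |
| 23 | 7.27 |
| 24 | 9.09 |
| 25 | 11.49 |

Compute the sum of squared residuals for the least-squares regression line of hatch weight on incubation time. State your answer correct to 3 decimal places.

n = 8, Σx = 172, Σy = 54.05, Σxy = 1209.17, Σx² = 3740, Σy² = 427.8521
Sxx = Σx² − (Σx)²/n = 3740 − 3698 = 42
Sxy = Σxy − (Σx)(Σy)/n = 1209.17 − 1162.075 = 47.095
Syy = Σy² − (Σy)²/n = 427.8521 − 365.175313 = 62.676788
b = Sxy/Sxx = 47.095/42 = 1.121310
SSE = Syy − b·Sxy = 62.676788 − 1.121310·47.095 = 9.868715

9.869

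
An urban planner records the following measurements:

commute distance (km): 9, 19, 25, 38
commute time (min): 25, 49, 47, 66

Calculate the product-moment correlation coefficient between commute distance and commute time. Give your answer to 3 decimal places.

0.956

n = 4, Σx = 91, Σy = 187, Σxy = 4839, Σx² = 2511, Σy² = 9591
Sxx = Σx² − (Σx)²/n = 2511 − 2070.25 = 440.75
Sxy = Σxy − (Σx)(Σy)/n = 4839 − 4254.25 = 584.75
Syy = Σy² − (Σy)²/n = 9591 − 8742.25 = 848.75
r = Sxy/√(Sxx·Syy) = 584.75/√(374086.5625) = 584.75/611.626162 = 0.956058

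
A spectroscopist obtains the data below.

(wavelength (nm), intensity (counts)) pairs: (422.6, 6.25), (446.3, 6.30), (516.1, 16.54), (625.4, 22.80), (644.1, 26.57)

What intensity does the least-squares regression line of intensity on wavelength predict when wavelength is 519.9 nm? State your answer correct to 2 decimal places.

14.69

n = 5, Σx = 2654.5, Σy = 78.46, Σxy = 45362.091, Σx² = 1450123.63
Sxx = Σx² − (Σx)²/n = 1450123.63 − 1409274.05 = 40849.58
Sxy = Σxy − (Σx)(Σy)/n = 45362.091 − 41654.414 = 3707.677
b = Sxy/Sxx = 3707.677/40849.58 = 0.090764
a = ȳ − b·x̄ = 15.692 − 0.090764·530.9 = -32.494682
ŷ(519.9) = a + b·519.9 = -32.494682 + 0.090764·519.9 = 14.693594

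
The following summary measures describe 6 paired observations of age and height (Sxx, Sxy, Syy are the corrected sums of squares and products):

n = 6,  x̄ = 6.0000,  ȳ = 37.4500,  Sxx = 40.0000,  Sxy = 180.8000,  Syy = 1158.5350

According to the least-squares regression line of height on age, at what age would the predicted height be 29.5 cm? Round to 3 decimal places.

b = Sxy/Sxx = 180.8/40 = 4.52
a = ȳ − b·x̄ = 37.45 − 4.52·6 = 10.33
Set a + b·x = 29.5: x = (29.5 − 10.33) / 4.52 = 4.241150

4.241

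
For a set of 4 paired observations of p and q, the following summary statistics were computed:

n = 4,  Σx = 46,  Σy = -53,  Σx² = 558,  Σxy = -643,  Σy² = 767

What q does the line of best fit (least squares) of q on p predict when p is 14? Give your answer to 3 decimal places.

Sxx = Σx² − (Σx)²/n = 558 − 529 = 29
Sxy = Σxy − (Σx)(Σy)/n = -643 − (-609.5) = -33.5
b = Sxy/Sxx = -33.5/29 = -1.155172
a = ȳ − b·x̄ = -13.25 − (-1.155172)·11.5 = 0.034483
ŷ(14) = a + b·14 = 0.034483 + (-1.155172)·14 = -16.137931

-16.138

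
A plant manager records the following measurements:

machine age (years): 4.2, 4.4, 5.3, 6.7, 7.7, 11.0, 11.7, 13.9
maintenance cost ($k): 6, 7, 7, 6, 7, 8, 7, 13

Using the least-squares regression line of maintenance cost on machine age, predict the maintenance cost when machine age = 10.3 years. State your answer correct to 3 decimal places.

8.626

n = 8, Σx = 64.9, Σy = 61, Σxy = 537.8, Σx² = 620.37
Sxx = Σx² − (Σx)²/n = 620.37 − 526.50125 = 93.86875
Sxy = Σxy − (Σx)(Σy)/n = 537.8 − 494.8625 = 42.9375
b = Sxy/Sxx = 42.9375/93.86875 = 0.457421
a = ȳ − b·x̄ = 7.625 − 0.457421·8.1125 = 3.914175
ŷ(10.3) = a + b·10.3 = 3.914175 + 0.457421·10.3 = 8.625608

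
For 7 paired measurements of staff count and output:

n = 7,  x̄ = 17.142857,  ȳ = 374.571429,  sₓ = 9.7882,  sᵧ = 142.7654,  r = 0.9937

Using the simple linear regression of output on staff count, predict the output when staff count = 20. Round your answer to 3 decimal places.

b = r · sᵧ/sₓ = 0.9937 · 142.7654/9.7882 = 14.493572
a = ȳ − b·x̄ = 374.571429 − 14.493572·17.142857 = 126.110203
ŷ(20) = a + b·20 = 126.110203 + 14.493572·20 = 415.981636

415.982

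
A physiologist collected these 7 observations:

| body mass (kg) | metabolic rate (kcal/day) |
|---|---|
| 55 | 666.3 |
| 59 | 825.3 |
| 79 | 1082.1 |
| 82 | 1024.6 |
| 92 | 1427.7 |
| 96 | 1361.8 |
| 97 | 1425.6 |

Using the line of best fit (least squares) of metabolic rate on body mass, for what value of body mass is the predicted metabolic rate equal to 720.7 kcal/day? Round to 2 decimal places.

n = 7, Σx = 560, Σy = 7813.4, Σxy = 655206.7, Σx² = 46560
Sxx = Σx² − (Σx)²/n = 46560 − 44800 = 1760
Sxy = Σxy − (Σx)(Σy)/n = 655206.7 − 625072 = 30134.7
b = Sxy/Sxx = 30134.7/1760 = 17.121989
a = ȳ − b·x̄ = 1116.2 − 17.121989·80 = -253.559091
Set a + b·x = 720.7: x = (720.7 − (-253.559091)) / 17.121989 = 56.901048

56.90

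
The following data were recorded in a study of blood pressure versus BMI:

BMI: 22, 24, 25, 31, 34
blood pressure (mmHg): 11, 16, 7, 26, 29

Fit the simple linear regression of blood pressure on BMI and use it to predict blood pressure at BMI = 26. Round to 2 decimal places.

15.79

n = 5, Σx = 136, Σy = 89, Σxy = 2593, Σx² = 3802
Sxx = Σx² − (Σx)²/n = 3802 − 3699.2 = 102.8
Sxy = Σxy − (Σx)(Σy)/n = 2593 − 2420.8 = 172.2
b = Sxy/Sxx = 172.2/102.8 = 1.675097
a = ȳ − b·x̄ = 17.8 − 1.675097·27.2 = -27.762646
ŷ(26) = a + b·26 = -27.762646 + 1.675097·26 = 15.789883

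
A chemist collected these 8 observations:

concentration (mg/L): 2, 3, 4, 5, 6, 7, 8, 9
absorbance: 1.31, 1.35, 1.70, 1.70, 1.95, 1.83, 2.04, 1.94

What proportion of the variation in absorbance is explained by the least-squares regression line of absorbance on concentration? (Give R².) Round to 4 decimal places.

n = 8, Σx = 44, Σy = 13.82, Σxy = 80.26, Σx² = 284, Σy² = 24.3952
Sxx = Σx² − (Σx)²/n = 284 − 242 = 42
Sxy = Σxy − (Σx)(Σy)/n = 80.26 − 76.01 = 4.25
Syy = Σy² − (Σy)²/n = 24.3952 − 23.87405 = 0.52115
R² = Sxy²/(Sxx·Syy) = (4.25)²/(42·0.52115) = 0.825213

0.8252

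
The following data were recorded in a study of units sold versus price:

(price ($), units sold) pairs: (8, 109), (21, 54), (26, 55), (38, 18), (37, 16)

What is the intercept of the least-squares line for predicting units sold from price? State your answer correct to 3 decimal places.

n = 5, Σx = 130, Σy = 252, Σxy = 4712, Σx² = 3994
Sxx = Σx² − (Σx)²/n = 3994 − 3380 = 614
Sxy = Σxy − (Σx)(Σy)/n = 4712 − 6552 = -1840
b = Sxy/Sxx = -1840/614 = -2.996743
a = ȳ − b·x̄ = 50.4 − (-2.996743)·26 = 128.315309

128.315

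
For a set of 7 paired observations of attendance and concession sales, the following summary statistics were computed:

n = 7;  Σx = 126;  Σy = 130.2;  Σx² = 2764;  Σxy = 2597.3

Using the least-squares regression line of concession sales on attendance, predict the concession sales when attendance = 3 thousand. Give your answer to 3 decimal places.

10.928

Sxx = Σx² − (Σx)²/n = 2764 − 2268 = 496
Sxy = Σxy − (Σx)(Σy)/n = 2597.3 − 2343.6 = 253.7
b = Sxy/Sxx = 253.7/496 = 0.511492
a = ȳ − b·x̄ = 18.6 − 0.511492·18 = 9.393145
ŷ(3) = a + b·3 = 9.393145 + 0.511492·3 = 10.927621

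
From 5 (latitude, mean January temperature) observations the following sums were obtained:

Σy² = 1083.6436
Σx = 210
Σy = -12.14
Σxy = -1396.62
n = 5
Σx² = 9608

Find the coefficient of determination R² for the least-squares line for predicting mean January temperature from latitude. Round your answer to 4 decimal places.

0.9466

Sxx = Σx² − (Σx)²/n = 9608 − 8820 = 788
Sxy = Σxy − (Σx)(Σy)/n = -1396.62 − (-509.88) = -886.74
Syy = Σy² − (Σy)²/n = 1083.6436 − 29.47592 = 1054.16768
R² = Sxy²/(Sxx·Syy) = (-886.74)²/(788·1054.16768) = 0.946579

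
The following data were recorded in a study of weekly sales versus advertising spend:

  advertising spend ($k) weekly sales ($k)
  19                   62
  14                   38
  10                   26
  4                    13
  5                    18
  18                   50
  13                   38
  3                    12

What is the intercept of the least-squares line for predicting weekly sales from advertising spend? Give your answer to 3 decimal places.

1.719

n = 8, Σx = 86, Σy = 257, Σxy = 3542, Σx² = 1200
Sxx = Σx² − (Σx)²/n = 1200 − 924.5 = 275.5
Sxy = Σxy − (Σx)(Σy)/n = 3542 − 2762.75 = 779.25
b = Sxy/Sxx = 779.25/275.5 = 2.828494
a = ȳ − b·x̄ = 32.125 − 2.828494·10.75 = 1.718693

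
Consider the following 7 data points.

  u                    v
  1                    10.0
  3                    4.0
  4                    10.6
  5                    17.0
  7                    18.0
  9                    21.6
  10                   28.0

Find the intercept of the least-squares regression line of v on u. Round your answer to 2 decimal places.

3.24

n = 7, Σx = 39, Σy = 109.2, Σxy = 749.8, Σx² = 281
Sxx = Σx² − (Σx)²/n = 281 − 217.285714 = 63.714286
Sxy = Σxy − (Σx)(Σy)/n = 749.8 − 608.4 = 141.4
b = Sxy/Sxx = 141.4/63.714286 = 2.219283
a = ȳ − b·x̄ = 15.6 − 2.219283·5.571429 = 3.235426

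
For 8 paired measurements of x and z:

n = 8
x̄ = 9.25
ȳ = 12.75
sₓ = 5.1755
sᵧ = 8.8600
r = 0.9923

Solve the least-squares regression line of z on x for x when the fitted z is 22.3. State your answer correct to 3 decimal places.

14.872

b = r · sᵧ/sₓ = 0.9923 · 8.86/5.1755 = 1.698730
a = ȳ − b·x̄ = 12.75 − 1.698730·9.25 = -2.963254
Set a + b·x = 22.3: x = (22.3 − (-2.963254)) / 1.698730 = 14.871846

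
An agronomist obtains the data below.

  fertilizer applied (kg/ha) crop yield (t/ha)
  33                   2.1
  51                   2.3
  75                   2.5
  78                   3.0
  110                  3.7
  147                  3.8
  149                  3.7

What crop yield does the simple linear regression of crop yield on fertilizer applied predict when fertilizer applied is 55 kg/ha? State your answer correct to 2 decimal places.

2.45

n = 7, Σx = 643, Σy = 21.1, Σxy = 2125, Σx² = 71309
Sxx = Σx² − (Σx)²/n = 71309 − 59064.142857 = 12244.857143
Sxy = Σxy − (Σx)(Σy)/n = 2125 − 1938.185714 = 186.814286
b = Sxy/Sxx = 186.814286/12244.857143 = 0.015257
a = ȳ − b·x̄ = 3.014286 − 0.015257·91.857143 = 1.612863
ŷ(55) = a + b·55 = 1.612863 + 0.015257·55 = 2.451973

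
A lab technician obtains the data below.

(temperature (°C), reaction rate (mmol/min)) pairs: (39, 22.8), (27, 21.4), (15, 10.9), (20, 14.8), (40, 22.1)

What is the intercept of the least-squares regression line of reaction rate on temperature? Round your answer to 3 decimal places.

6.183

n = 5, Σx = 141, Σy = 92, Σxy = 2810.5, Σx² = 4475
Sxx = Σx² − (Σx)²/n = 4475 − 3976.2 = 498.8
Sxy = Σxy − (Σx)(Σy)/n = 2810.5 − 2594.4 = 216.1
b = Sxy/Sxx = 216.1/498.8 = 0.433240
a = ȳ − b·x̄ = 18.4 − 0.433240·28.2 = 6.182638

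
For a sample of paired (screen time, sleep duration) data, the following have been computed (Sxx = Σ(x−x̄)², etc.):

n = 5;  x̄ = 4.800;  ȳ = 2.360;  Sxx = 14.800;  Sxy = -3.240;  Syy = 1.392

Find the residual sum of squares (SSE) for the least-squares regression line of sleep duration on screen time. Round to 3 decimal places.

b = Sxy/Sxx = -3.24/14.8 = -0.218919
SSE = Syy − b·Sxy = 1.392 − (-0.218919)·(-3.24) = 0.682703

0.683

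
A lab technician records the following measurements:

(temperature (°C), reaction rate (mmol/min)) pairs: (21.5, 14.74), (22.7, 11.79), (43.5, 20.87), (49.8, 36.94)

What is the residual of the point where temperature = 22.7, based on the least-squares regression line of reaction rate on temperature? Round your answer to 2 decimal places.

n = 4, Σx = 137.5, Σy = 84.34, Σxy = 3332, Σx² = 5349.83
Sxx = Σx² − (Σx)²/n = 5349.83 − 4726.5625 = 623.2675
Sxy = Σxy − (Σx)(Σy)/n = 3332 − 2899.1875 = 432.8125
b = Sxy/Sxx = 432.8125/623.2675 = 0.694425
a = ȳ − b·x̄ = 21.085 − 0.694425·34.375 = -2.785858
ŷ(22.7) = -2.785858 + 0.694425·22.7 = 12.977589
residual = y − ŷ = 11.79 − 12.977589 = -1.187589

-1.19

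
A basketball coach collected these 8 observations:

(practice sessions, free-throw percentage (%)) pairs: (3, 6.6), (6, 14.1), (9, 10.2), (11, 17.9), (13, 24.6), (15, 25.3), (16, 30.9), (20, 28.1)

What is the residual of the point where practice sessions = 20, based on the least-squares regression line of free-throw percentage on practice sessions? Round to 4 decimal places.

-3.8540

n = 8, Σx = 93, Σy = 157.7, Σxy = 2148.8, Σx² = 1297
Sxx = Σx² − (Σx)²/n = 1297 − 1081.125 = 215.875
Sxy = Σxy − (Σx)(Σy)/n = 2148.8 − 1833.2625 = 315.5375
b = Sxy/Sxx = 315.5375/215.875 = 1.461668
a = ȳ − b·x̄ = 19.7125 − 1.461668·11.625 = 2.720614
ŷ(20) = 2.720614 + 1.461668·20 = 31.953966
residual = y − ŷ = 28.1 − 31.953966 = -3.853966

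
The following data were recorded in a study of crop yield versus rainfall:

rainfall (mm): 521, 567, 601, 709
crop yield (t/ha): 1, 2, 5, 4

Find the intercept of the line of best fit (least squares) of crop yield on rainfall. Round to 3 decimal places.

n = 4, Σx = 2398, Σy = 12, Σxy = 7496, Σx² = 1456812
Sxx = Σx² − (Σx)²/n = 1456812 − 1437601 = 19211
Sxy = Σxy − (Σx)(Σy)/n = 7496 − 7194 = 302
b = Sxy/Sxx = 302/19211 = 0.015720
a = ȳ − b·x̄ = 3 − 0.015720·599.5 = -6.424236

-6.424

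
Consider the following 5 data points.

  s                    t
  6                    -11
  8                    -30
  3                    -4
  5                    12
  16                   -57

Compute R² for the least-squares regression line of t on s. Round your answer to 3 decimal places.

n = 5, Σx = 38, Σy = -90, Σxy = -1170, Σx² = 390, Σy² = 4430
Sxx = Σx² − (Σx)²/n = 390 − 288.8 = 101.2
Sxy = Σxy − (Σx)(Σy)/n = -1170 − (-684) = -486
Syy = Σy² − (Σy)²/n = 4430 − 1620 = 2810
R² = Sxy²/(Sxx·Syy) = (-486)²/(101.2·2810) = 0.830588

0.831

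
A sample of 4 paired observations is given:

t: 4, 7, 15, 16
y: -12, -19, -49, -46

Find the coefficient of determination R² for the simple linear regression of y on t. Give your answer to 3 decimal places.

0.979

n = 4, Σx = 42, Σy = -126, Σxy = -1652, Σx² = 546, Σy² = 5022
Sxx = Σx² − (Σx)²/n = 546 − 441 = 105
Sxy = Σxy − (Σx)(Σy)/n = -1652 − (-1323) = -329
Syy = Σy² − (Σy)²/n = 5022 − 3969 = 1053
R² = Sxy²/(Sxx·Syy) = (-329)²/(105·1053) = 0.978981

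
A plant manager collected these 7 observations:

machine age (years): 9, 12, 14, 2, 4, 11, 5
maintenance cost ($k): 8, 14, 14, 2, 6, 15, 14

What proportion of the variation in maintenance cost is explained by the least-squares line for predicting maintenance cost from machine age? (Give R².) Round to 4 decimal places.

n = 7, Σx = 57, Σy = 73, Σxy = 699, Σx² = 587, Σy² = 917
Sxx = Σx² − (Σx)²/n = 587 − 464.142857 = 122.857143
Sxy = Σxy − (Σx)(Σy)/n = 699 − 594.428571 = 104.571429
Syy = Σy² − (Σy)²/n = 917 − 761.285714 = 155.714286
R² = Sxy²/(Sxx·Syy) = (104.571429)²/(122.857143·155.714286) = 0.571607

0.5716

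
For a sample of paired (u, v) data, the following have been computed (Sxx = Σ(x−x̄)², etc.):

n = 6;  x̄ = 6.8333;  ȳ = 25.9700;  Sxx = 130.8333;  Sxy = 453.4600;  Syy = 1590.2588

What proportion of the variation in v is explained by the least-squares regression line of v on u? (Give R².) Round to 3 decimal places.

R² = Sxy²/(Sxx·Syy) = (453.46)²/(130.8333·1590.2588) = 0.988307

0.988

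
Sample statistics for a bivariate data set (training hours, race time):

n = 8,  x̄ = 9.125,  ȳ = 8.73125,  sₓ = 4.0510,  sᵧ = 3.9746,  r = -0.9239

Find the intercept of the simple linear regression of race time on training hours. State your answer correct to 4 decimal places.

b = r · sᵧ/sₓ = -0.9239 · 3.9746/4.051 = -0.906476
a = ȳ − b·x̄ = 8.73125 − (-0.906476)·9.125 = 17.002840

17.0028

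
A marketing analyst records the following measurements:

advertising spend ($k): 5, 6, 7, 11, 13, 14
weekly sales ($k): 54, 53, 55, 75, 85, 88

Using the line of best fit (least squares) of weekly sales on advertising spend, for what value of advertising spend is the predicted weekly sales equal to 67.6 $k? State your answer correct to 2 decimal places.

n = 6, Σx = 56, Σy = 410, Σxy = 4135, Σx² = 596
Sxx = Σx² − (Σx)²/n = 596 − 522.666667 = 73.333333
Sxy = Σxy − (Σx)(Σy)/n = 4135 − 3826.666667 = 308.333333
b = Sxy/Sxx = 308.333333/73.333333 = 4.204545
a = ȳ − b·x̄ = 68.333333 − 4.204545·9.333333 = 29.090909
Set a + b·x = 67.6: x = (67.6 − 29.090909) / 4.204545 = 9.158919

9.16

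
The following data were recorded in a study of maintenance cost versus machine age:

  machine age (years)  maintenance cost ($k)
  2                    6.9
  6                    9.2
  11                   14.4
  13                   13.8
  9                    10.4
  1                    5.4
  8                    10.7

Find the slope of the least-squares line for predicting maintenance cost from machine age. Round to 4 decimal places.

n = 7, Σx = 50, Σy = 70.8, Σxy = 591.4, Σx² = 476
Sxx = Σx² − (Σx)²/n = 476 − 357.142857 = 118.857143
Sxy = Σxy − (Σx)(Σy)/n = 591.4 − 505.714286 = 85.685714
b = Sxy/Sxx = 85.685714/118.857143 = 0.720913

0.7209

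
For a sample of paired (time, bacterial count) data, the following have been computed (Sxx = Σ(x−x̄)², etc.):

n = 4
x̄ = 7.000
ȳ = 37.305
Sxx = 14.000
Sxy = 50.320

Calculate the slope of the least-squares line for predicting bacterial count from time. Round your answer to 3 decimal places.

b = Sxy/Sxx = 50.32/14 = 3.594286

3.594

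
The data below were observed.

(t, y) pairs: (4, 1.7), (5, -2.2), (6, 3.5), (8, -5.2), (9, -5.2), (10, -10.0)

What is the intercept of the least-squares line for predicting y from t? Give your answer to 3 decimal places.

9.550

n = 6, Σx = 42, Σy = -17.4, Σxy = -171.6, Σx² = 322
Sxx = Σx² − (Σx)²/n = 322 − 294 = 28
Sxy = Σxy − (Σx)(Σy)/n = -171.6 − (-121.8) = -49.8
b = Sxy/Sxx = -49.8/28 = -1.778571
a = ȳ − b·x̄ = -2.9 − (-1.778571)·7 = 9.55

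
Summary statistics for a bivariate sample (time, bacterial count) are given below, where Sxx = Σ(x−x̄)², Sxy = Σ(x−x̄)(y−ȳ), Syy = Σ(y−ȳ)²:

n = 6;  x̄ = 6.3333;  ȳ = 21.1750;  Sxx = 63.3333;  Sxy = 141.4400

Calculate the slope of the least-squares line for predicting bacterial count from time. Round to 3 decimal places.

b = Sxy/Sxx = 141.44/63.3333 = 2.233264

2.233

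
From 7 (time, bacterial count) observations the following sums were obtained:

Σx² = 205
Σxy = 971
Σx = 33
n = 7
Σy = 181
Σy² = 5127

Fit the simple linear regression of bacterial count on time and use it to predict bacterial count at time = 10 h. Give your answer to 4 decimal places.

Sxx = Σx² − (Σx)²/n = 205 − 155.571429 = 49.428571
Sxy = Σxy − (Σx)(Σy)/n = 971 − 853.285714 = 117.714286
b = Sxy/Sxx = 117.714286/49.428571 = 2.381503
a = ȳ − b·x̄ = 25.857143 − 2.381503·4.714286 = 14.630058
ŷ(10) = a + b·10 = 14.630058 + 2.381503·10 = 38.445087

38.4451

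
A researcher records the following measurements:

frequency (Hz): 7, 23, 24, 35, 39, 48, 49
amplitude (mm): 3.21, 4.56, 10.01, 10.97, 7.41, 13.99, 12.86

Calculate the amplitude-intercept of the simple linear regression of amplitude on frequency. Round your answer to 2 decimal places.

n = 7, Σx = 225, Σy = 63.01, Σxy = 2342.19, Σx² = 8605
Sxx = Σx² − (Σx)²/n = 8605 − 7232.142857 = 1372.857143
Sxy = Σxy − (Σx)(Σy)/n = 2342.19 − 2025.321429 = 316.868571
b = Sxy/Sxx = 316.868571/1372.857143 = 0.230810
a = ȳ − b·x̄ = 9.001429 − 0.230810·32.142857 = 1.582549

1.58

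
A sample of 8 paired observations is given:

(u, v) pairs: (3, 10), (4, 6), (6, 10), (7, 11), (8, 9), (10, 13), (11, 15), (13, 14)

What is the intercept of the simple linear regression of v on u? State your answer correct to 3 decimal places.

n = 8, Σx = 62, Σy = 88, Σxy = 740, Σx² = 564
Sxx = Σx² − (Σx)²/n = 564 − 480.5 = 83.5
Sxy = Σxy − (Σx)(Σy)/n = 740 − 682 = 58
b = Sxy/Sxx = 58/83.5 = 0.694611
a = ȳ − b·x̄ = 11 − 0.694611·7.75 = 5.616766

5.617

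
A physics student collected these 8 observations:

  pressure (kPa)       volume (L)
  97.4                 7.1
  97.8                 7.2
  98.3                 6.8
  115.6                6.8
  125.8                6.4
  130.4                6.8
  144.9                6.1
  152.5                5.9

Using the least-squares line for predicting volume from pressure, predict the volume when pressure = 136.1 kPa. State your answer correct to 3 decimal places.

6.332

n = 8, Σx = 962.7, Σy = 53.1, Σxy = 6325.7, Σx² = 119159.91
Sxx = Σx² − (Σx)²/n = 119159.91 − 115848.91125 = 3310.99875
Sxy = Σxy − (Σx)(Σy)/n = 6325.7 − 6389.92125 = -64.22125
b = Sxy/Sxx = -64.22125/3310.99875 = -0.019396
a = ȳ − b·x̄ = 6.6375 − (-0.019396)·120.3375 = 8.971607
ŷ(136.1) = a + b·136.1 = 8.971607 + (-0.019396)·136.1 = 6.331765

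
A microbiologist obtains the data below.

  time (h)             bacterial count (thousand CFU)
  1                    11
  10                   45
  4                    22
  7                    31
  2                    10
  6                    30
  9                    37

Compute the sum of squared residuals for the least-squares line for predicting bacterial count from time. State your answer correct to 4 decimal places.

27.6906

n = 7, Σx = 39, Σy = 186, Σxy = 1299, Σx² = 287, Σy² = 5960
Sxx = Σx² − (Σx)²/n = 287 − 217.285714 = 69.714286
Sxy = Σxy − (Σx)(Σy)/n = 1299 − 1036.285714 = 262.714286
Syy = Σy² − (Σy)²/n = 5960 − 4942.285714 = 1017.714286
b = Sxy/Sxx = 262.714286/69.714286 = 3.768443
SSE = Syy − b·Sxy = 1017.714286 − 3.768443·262.714286 = 27.690574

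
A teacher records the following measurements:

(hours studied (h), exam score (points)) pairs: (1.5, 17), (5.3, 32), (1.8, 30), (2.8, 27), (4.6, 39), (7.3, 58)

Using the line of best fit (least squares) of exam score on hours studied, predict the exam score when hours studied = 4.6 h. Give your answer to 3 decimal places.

37.762

n = 6, Σx = 23.3, Σy = 203, Σxy = 927.5, Σx² = 115.87
Sxx = Σx² − (Σx)²/n = 115.87 − 90.481667 = 25.388333
Sxy = Σxy − (Σx)(Σy)/n = 927.5 − 788.316667 = 139.183333
b = Sxy/Sxx = 139.183333/25.388333 = 5.482177
a = ȳ − b·x̄ = 33.833333 − 5.482177·3.883333 = 12.544213
ŷ(4.6) = a + b·4.6 = 12.544213 + 5.482177·4.6 = 37.762227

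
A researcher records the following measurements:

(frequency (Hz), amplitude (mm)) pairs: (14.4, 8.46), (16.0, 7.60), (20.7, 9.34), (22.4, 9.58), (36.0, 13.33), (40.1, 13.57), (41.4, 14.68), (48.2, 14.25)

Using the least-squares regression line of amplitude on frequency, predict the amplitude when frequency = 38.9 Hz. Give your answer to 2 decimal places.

n = 8, Σx = 239.2, Σy = 90.81, Σxy = 2969.993, Σx² = 8334.82
Sxx = Σx² − (Σx)²/n = 8334.82 − 7152.08 = 1182.74
Sxy = Σxy − (Σx)(Σy)/n = 2969.993 − 2715.219 = 254.774
b = Sxy/Sxx = 254.774/1182.74 = 0.215410
a = ȳ − b·x̄ = 11.35125 − 0.215410·29.9 = 4.910492
ŷ(38.9) = a + b·38.9 = 4.910492 + 0.215410·38.9 = 13.289940

13.29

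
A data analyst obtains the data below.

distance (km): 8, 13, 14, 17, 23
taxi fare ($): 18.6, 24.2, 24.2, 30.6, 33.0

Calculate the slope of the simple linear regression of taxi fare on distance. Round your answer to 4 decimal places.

1.0033

n = 5, Σx = 75, Σy = 130.6, Σxy = 2081.4, Σx² = 1247
Sxx = Σx² − (Σx)²/n = 1247 − 1125 = 122
Sxy = Σxy − (Σx)(Σy)/n = 2081.4 − 1959 = 122.4
b = Sxy/Sxx = 122.4/122 = 1.003279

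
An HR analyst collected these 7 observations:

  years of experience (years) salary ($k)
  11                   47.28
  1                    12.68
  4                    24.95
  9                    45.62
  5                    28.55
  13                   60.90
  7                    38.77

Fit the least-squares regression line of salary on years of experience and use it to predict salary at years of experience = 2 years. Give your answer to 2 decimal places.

17.31

n = 7, Σx = 50, Σy = 258.75, Σxy = 2248.98, Σx² = 462
Sxx = Σx² − (Σx)²/n = 462 − 357.142857 = 104.857143
Sxy = Σxy − (Σx)(Σy)/n = 2248.98 − 1848.214286 = 400.765714
b = Sxy/Sxx = 400.765714/104.857143 = 3.822016
a = ȳ − b·x̄ = 36.964286 − 3.822016·7.142857 = 9.664169
ŷ(2) = a + b·2 = 9.664169 + 3.822016·2 = 17.308202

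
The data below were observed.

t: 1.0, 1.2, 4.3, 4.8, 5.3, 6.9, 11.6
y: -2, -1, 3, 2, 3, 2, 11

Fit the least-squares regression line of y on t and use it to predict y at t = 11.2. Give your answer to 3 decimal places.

n = 7, Σx = 35.1, Σy = 18, Σxy = 176.6, Σx² = 254.23
Sxx = Σx² − (Σx)²/n = 254.23 − 176.001429 = 78.228571
Sxy = Σxy − (Σx)(Σy)/n = 176.6 − 90.257143 = 86.342857
b = Sxy/Sxx = 86.342857/78.228571 = 1.103725
a = ȳ − b·x̄ = 2.571429 − 1.103725·5.014286 = -2.962966
ŷ(11.2) = a + b·11.2 = -2.962966 + 1.103725·11.2 = 9.398758

9.399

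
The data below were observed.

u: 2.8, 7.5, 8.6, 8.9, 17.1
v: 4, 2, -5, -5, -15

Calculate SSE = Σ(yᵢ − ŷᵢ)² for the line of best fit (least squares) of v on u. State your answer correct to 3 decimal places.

19.340

n = 5, Σx = 44.9, Σy = -19, Σxy = -317.8, Σx² = 509.67, Σy² = 295
Sxx = Σx² − (Σx)²/n = 509.67 − 403.202 = 106.468
Sxy = Σxy − (Σx)(Σy)/n = -317.8 − (-170.62) = -147.18
Syy = Σy² − (Σy)²/n = 295 − 72.2 = 222.8
b = Sxy/Sxx = -147.18/106.468 = -1.382387
SSE = Syy − b·Sxy = 222.8 − (-1.382387)·(-147.18) = 19.340252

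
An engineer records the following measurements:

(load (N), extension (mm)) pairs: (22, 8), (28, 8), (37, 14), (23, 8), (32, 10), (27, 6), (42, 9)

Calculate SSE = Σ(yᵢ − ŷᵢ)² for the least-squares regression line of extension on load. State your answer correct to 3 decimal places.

n = 7, Σx = 211, Σy = 63, Σxy = 1962, Σx² = 6683, Σy² = 605
Sxx = Σx² − (Σx)²/n = 6683 − 6360.142857 = 322.857143
Sxy = Σxy − (Σx)(Σy)/n = 1962 − 1899 = 63
Syy = Σy² − (Σy)²/n = 605 − 567 = 38
b = Sxy/Sxx = 63/322.857143 = 0.195133
SSE = Syy − b·Sxy = 38 − 0.195133·63 = 25.706637

25.707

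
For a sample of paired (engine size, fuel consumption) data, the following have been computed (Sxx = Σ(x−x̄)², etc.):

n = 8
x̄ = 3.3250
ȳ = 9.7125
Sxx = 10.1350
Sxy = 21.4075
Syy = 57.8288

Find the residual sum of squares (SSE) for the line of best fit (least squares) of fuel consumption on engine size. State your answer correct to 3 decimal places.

b = Sxy/Sxx = 21.4075/10.135 = 2.112235
SSE = Syy − b·Sxy = 57.8288 − 2.112235·21.4075 = 12.611133

12.611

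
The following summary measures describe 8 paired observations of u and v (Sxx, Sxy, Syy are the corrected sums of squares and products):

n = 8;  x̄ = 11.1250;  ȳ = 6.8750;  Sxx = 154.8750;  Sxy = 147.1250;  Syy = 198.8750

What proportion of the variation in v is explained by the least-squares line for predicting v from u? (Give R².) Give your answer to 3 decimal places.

0.703

R² = Sxy²/(Sxx·Syy) = (147.125)²/(154.875·198.875) = 0.702767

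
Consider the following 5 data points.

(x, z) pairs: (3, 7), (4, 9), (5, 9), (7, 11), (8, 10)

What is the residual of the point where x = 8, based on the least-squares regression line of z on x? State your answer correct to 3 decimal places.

n = 5, Σx = 27, Σy = 46, Σxy = 259, Σx² = 163
Sxx = Σx² − (Σx)²/n = 163 − 145.8 = 17.2
Sxy = Σxy − (Σx)(Σy)/n = 259 − 248.4 = 10.6
b = Sxy/Sxx = 10.6/17.2 = 0.616279
a = ȳ − b·x̄ = 9.2 − 0.616279·5.4 = 5.872093
ŷ(8) = 5.872093 + 0.616279·8 = 10.802326
residual = y − ŷ = 10 − 10.802326 = -0.802326

-0.802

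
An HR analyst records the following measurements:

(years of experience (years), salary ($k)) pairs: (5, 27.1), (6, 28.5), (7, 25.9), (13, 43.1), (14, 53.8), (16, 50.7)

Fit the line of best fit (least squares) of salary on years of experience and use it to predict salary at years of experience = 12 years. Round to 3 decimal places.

n = 6, Σx = 61, Σy = 229.1, Σxy = 2612.5, Σx² = 731
Sxx = Σx² − (Σx)²/n = 731 − 620.166667 = 110.833333
Sxy = Σxy − (Σx)(Σy)/n = 2612.5 − 2329.183333 = 283.316667
b = Sxy/Sxx = 283.316667/110.833333 = 2.556241
a = ȳ − b·x̄ = 38.183333 − 2.556241·10.166667 = 12.194887
ŷ(12) = a + b·12 = 12.194887 + 2.556241·12 = 42.869774

42.870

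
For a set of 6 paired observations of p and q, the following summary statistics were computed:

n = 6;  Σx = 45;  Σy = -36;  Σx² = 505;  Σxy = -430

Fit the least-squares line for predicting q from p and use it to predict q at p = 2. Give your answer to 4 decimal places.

Sxx = Σx² − (Σx)²/n = 505 − 337.5 = 167.5
Sxy = Σxy − (Σx)(Σy)/n = -430 − (-270) = -160
b = Sxy/Sxx = -160/167.5 = -0.955224
a = ȳ − b·x̄ = -6 − (-0.955224)·7.5 = 1.164179
ŷ(2) = a + b·2 = 1.164179 + (-0.955224)·2 = -0.746269

-0.7463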